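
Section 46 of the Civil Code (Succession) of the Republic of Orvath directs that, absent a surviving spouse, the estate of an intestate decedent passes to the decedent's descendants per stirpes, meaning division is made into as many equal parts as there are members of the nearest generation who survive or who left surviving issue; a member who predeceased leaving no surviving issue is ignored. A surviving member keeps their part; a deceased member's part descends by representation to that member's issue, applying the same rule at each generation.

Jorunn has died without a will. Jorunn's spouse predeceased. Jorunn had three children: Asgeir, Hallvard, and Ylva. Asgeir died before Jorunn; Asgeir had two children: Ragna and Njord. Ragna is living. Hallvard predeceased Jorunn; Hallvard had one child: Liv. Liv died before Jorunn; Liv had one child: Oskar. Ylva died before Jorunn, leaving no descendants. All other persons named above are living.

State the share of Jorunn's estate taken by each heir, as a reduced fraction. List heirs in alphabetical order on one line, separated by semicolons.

There is no surviving spouse, so the entire estate passes to Jorunn's descendants per stirpes.
Ylva left no surviving issue, so that branch lapses and is disregarded.
The estate is divided into 2 equal shares of 1/2 among Asgeir, Hallvard.
Asgeir predeceased; the 1/2 allotted to Asgeir's branch passes to Asgeir's issue by representation.
The 1/2 is divided into 2 equal shares of 1/4 among Ragna, Njord.
Ragna is living and takes 1/4.
Njord is living and takes 1/4.
Hallvard predeceased; the 1/2 allotted to Hallvard's branch passes to Hallvard's issue by representation.
Liv's line is the sole branch at this level, so the full 1/2 passes to Liv's issue by representation.
Oskar is the sole taker at this level and receives the full 1/2.

Njord 1/4; Oskar 1/2; Ragna 1/4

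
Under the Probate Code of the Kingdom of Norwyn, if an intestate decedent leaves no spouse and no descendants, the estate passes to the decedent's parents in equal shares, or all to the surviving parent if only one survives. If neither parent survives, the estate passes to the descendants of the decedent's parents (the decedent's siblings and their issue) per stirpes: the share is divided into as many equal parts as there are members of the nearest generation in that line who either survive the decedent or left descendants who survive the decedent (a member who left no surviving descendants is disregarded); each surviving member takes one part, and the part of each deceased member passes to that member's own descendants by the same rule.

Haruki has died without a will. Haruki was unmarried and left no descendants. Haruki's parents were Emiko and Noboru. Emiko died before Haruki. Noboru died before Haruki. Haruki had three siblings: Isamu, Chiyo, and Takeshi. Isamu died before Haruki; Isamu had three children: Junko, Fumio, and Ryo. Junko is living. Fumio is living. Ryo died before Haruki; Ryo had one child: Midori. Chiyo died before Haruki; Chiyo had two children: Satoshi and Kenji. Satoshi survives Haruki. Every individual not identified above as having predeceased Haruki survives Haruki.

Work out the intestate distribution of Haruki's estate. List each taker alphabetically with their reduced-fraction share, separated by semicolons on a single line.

Fumio 1/9; Junko 1/9; Kenji 1/6; Midori 1/9; Satoshi 1/6; Takeshi 1/3

Neither parent survives and there are no descendants, so the estate passes to Haruki's siblings and their issue per stirpes.
The estate is divided into 3 equal shares of 1/3 among Isamu, Chiyo, Takeshi.
Isamu predeceased; the 1/3 allotted to Isamu's branch passes to Isamu's issue by representation.
The 1/3 is divided into 3 equal shares of 1/9 among Junko, Fumio, Ryo.
Junko is living and takes 1/9.
Fumio is living and takes 1/9.
Ryo predeceased; the 1/9 allotted to Ryo's branch passes to Ryo's issue by representation.
Midori is the sole taker at this level and receives the full 1/9.
Chiyo predeceased; the 1/3 allotted to Chiyo's branch passes to Chiyo's issue by representation.
The 1/3 is divided into 2 equal shares of 1/6 among Satoshi, Kenji.
Satoshi is living and takes 1/6.
Kenji is living and takes 1/6.
Takeshi is living and takes 1/3.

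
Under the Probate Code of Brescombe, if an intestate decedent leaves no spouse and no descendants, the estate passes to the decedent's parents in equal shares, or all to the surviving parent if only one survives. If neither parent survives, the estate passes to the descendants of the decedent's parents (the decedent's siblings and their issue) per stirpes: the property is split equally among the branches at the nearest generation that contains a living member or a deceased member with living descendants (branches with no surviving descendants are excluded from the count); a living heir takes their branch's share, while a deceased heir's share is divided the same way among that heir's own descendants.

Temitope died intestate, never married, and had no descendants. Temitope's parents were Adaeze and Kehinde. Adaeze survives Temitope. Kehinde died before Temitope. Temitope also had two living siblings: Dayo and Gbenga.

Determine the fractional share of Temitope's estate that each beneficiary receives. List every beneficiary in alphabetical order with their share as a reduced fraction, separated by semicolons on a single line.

Only one parent, Adaeze, survives, so Adaeze takes the entire estate. The siblings take nothing because a surviving parent has priority.

Adaeze 1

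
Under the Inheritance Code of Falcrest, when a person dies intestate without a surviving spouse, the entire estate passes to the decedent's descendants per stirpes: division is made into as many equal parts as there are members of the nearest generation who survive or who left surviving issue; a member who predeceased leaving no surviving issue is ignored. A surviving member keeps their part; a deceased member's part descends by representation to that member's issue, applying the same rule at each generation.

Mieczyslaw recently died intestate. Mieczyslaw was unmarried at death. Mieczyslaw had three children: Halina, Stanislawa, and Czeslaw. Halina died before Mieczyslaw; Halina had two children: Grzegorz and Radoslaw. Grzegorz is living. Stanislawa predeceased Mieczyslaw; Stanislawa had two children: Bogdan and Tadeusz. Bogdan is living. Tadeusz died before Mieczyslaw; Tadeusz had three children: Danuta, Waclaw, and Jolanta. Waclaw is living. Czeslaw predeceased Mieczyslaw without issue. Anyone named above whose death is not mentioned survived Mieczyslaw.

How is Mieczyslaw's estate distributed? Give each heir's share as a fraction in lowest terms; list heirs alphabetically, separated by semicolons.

There is no surviving spouse, so the entire estate passes to Mieczyslaw's descendants per stirpes.
Czeslaw left no surviving issue, so that branch lapses and is disregarded.
The estate is divided into 2 equal shares of 1/2 among Halina, Stanislawa.
Halina predeceased; the 1/2 allotted to Halina's branch passes to Halina's issue by representation.
The 1/2 is divided into 2 equal shares of 1/4 among Grzegorz, Radoslaw.
Grzegorz is living and takes 1/4.
Radoslaw is living and takes 1/4.
Stanislawa predeceased; the 1/2 allotted to Stanislawa's branch passes to Stanislawa's issue by representation.
The 1/2 is divided into 2 equal shares of 1/4 among Bogdan, Tadeusz.
Bogdan is living and takes 1/4.
Tadeusz predeceased; the 1/4 allotted to Tadeusz's branch passes to Tadeusz's issue by representation.
The 1/4 is divided into 3 equal shares of 1/12 among Danuta, Waclaw, Jolanta.
Danuta is living and takes 1/12.
Waclaw is living and takes 1/12.
Jolanta is living and takes 1/12.

Bogdan 1/4; Danuta 1/12; Grzegorz 1/4; Jolanta 1/12; Radoslaw 1/4; Waclaw 1/12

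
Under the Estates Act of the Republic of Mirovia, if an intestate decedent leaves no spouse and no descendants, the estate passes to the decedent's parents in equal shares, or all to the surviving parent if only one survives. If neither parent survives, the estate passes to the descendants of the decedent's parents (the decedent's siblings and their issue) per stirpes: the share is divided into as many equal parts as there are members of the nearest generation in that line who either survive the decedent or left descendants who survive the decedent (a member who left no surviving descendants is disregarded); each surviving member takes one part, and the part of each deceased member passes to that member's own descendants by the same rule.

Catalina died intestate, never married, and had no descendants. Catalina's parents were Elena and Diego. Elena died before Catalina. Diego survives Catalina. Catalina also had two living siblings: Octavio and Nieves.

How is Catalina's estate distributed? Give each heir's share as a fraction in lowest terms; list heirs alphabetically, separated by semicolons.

Diego 1

Only one parent, Diego, survives, so Diego takes the entire estate. The siblings take nothing because a surviving parent has priority.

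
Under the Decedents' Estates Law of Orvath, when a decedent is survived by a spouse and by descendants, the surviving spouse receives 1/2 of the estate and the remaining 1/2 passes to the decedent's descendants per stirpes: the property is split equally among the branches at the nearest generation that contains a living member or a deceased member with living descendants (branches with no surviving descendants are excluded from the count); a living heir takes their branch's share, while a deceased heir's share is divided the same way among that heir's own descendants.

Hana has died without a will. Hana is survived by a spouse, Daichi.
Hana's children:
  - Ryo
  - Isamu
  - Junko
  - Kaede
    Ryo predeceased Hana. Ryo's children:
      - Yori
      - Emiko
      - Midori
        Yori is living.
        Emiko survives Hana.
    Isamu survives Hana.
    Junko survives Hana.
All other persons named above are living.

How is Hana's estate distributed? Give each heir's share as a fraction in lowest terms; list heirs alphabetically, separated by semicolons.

Daichi 1/2; Emiko 1/24; Isamu 1/8; Junko 1/8; Kaede 1/8; Midori 1/24; Yori 1/24

Daichi, as surviving spouse, takes 1/2.
The remaining 1/2 passes to Hana's descendants per stirpes.
The 1/2 is divided into 4 equal shares of 1/8 among Ryo, Isamu, Junko, Kaede.
Ryo predeceased; the 1/8 allotted to Ryo's branch passes to Ryo's issue by representation.
The 1/8 is divided into 3 equal shares of 1/24 among Yori, Emiko, Midori.
Yori is living and takes 1/24.
Emiko is living and takes 1/24.
Midori is living and takes 1/24.
Isamu is living and takes 1/8.
Junko is living and takes 1/8.
Kaede is living and takes 1/8.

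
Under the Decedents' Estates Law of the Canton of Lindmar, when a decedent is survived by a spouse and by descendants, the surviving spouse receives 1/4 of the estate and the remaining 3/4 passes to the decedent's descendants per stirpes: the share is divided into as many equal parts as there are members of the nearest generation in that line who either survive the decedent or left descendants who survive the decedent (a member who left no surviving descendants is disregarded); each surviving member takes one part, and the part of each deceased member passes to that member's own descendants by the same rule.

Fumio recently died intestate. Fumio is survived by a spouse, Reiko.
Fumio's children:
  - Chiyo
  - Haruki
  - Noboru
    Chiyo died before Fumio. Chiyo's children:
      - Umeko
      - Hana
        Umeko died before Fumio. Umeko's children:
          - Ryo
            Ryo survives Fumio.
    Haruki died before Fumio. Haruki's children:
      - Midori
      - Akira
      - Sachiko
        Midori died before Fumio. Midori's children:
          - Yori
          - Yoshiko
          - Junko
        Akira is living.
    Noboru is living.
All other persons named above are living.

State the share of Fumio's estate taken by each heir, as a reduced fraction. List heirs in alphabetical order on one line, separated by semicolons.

Akira 1/12; Hana 1/8; Junko 1/36; Noboru 1/4; Reiko 1/4; Ryo 1/8; Sachiko 1/12; Yori 1/36; Yoshiko 1/36

Reiko, as surviving spouse, takes 1/4.
The remaining 3/4 passes to Fumio's descendants per stirpes.
The 3/4 is divided into 3 equal shares of 1/4 among Chiyo, Haruki, Noboru.
Chiyo predeceased; the 1/4 allotted to Chiyo's branch passes to Chiyo's issue by representation.
The 1/4 is divided into 2 equal shares of 1/8 among Umeko, Hana.
Umeko predeceased; the 1/8 allotted to Umeko's branch passes to Umeko's issue by representation.
Ryo is the sole taker at this level and receives the full 1/8.
Hana is living and takes 1/8.
Haruki predeceased; the 1/4 allotted to Haruki's branch passes to Haruki's issue by representation.
The 1/4 is divided into 3 equal shares of 1/12 among Midori, Akira, Sachiko.
Midori predeceased; the 1/12 allotted to Midori's branch passes to Midori's issue by representation.
The 1/12 is divided into 3 equal shares of 1/36 among Yori, Yoshiko, Junko.
Yori is living and takes 1/36.
Yoshiko is living and takes 1/36.
Junko is living and takes 1/36.
Akira is living and takes 1/12.
Sachiko is living and takes 1/12.
Noboru is living and takes 1/4.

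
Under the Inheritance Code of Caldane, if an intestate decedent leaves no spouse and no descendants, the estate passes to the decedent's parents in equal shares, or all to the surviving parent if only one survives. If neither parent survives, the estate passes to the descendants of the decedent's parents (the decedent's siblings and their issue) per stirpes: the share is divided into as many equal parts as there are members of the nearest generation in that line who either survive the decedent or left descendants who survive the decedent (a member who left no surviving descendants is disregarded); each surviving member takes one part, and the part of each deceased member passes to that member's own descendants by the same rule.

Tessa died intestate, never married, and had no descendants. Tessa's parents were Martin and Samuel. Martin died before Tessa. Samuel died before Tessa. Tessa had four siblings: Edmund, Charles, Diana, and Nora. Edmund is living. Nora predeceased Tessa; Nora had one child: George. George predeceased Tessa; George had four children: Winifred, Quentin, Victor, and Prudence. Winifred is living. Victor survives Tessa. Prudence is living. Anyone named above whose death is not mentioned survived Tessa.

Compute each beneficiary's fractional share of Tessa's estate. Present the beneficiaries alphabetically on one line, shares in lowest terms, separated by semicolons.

Neither parent survives and there are no descendants, so the estate passes to Tessa's siblings and their issue per stirpes.
The estate is divided into 4 equal shares of 1/4 among Edmund, Charles, Diana, Nora.
Edmund is living and takes 1/4.
Charles is living and takes 1/4.
Diana is living and takes 1/4.
Nora predeceased; the 1/4 allotted to Nora's branch passes to Nora's issue by representation.
George's line is the sole branch at this level, so the full 1/4 passes to George's issue by representation.
The 1/4 is divided into 4 equal shares of 1/16 among Winifred, Quentin, Victor, Prudence.
Winifred is living and takes 1/16.
Quentin is living and takes 1/16.
Victor is living and takes 1/16.
Prudence is living and takes 1/16.

Charles 1/4; Diana 1/4; Edmund 1/4; Prudence 1/16; Quentin 1/16; Victor 1/16; Winifred 1/16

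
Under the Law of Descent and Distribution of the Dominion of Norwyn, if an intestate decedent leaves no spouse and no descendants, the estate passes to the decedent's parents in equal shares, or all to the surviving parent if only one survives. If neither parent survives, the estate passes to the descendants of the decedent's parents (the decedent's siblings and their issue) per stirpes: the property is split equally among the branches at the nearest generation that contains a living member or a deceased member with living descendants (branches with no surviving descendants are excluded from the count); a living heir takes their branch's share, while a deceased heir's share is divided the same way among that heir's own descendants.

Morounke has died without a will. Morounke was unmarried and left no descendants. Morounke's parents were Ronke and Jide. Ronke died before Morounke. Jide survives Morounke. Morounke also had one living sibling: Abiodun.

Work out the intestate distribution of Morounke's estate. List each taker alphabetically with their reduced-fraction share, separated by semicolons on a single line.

Only one parent, Jide, survives, so Jide takes the entire estate. The siblings take nothing because a surviving parent has priority.

Jide 1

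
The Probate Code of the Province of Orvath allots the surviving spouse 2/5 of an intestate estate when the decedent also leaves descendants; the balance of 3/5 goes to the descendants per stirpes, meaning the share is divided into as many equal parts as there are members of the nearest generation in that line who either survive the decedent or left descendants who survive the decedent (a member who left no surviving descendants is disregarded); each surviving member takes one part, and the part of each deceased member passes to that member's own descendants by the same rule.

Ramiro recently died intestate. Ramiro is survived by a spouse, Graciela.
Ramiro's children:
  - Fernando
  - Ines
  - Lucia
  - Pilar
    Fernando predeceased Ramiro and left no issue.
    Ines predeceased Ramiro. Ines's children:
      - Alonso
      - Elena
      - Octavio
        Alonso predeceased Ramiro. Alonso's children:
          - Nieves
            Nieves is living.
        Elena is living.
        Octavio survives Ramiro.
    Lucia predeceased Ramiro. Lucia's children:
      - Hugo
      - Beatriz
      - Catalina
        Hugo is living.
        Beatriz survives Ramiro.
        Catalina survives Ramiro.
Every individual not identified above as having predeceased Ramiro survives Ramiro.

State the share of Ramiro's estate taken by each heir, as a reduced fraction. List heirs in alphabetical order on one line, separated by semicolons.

Graciela, as surviving spouse, takes 2/5.
The remaining 3/5 passes to Ramiro's descendants per stirpes.
Fernando left no surviving issue, so that branch lapses and is disregarded.
The 3/5 is divided into 3 equal shares of 1/5 among Ines, Lucia, Pilar.
Ines predeceased; the 1/5 allotted to Ines's branch passes to Ines's issue by representation.
The 1/5 is divided into 3 equal shares of 1/15 among Alonso, Elena, Octavio.
Alonso predeceased; the 1/15 allotted to Alonso's branch passes to Alonso's issue by representation.
Nieves is the sole taker at this level and receives the full 1/15.
Elena is living and takes 1/15.
Octavio is living and takes 1/15.
Lucia predeceased; the 1/5 allotted to Lucia's branch passes to Lucia's issue by representation.
The 1/5 is divided into 3 equal shares of 1/15 among Hugo, Beatriz, Catalina.
Hugo is living and takes 1/15.
Beatriz is living and takes 1/15.
Catalina is living and takes 1/15.
Pilar is living and takes 1/5.

Beatriz 1/15; Catalina 1/15; Elena 1/15; Graciela 2/5; Hugo 1/15; Nieves 1/15; Octavio 1/15; Pilar 1/5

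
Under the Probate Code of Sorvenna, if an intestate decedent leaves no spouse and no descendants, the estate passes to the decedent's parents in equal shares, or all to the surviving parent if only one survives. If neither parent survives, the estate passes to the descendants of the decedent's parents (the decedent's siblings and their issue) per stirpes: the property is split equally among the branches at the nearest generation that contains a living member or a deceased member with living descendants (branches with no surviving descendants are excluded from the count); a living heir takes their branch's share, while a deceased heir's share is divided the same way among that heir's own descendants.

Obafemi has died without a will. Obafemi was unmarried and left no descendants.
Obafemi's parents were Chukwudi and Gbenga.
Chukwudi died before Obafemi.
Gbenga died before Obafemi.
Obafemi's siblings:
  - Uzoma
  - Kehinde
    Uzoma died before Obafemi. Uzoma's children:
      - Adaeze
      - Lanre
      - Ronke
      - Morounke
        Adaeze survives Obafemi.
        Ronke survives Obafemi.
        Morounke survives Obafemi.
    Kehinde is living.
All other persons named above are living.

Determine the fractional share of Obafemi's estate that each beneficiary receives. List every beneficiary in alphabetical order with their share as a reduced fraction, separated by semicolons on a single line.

Neither parent survives and there are no descendants, so the estate passes to Obafemi's siblings and their issue per stirpes.
The estate is divided into 2 equal shares of 1/2 among Uzoma, Kehinde.
Uzoma predeceased; the 1/2 allotted to Uzoma's branch passes to Uzoma's issue by representation.
The 1/2 is divided into 4 equal shares of 1/8 among Adaeze, Lanre, Ronke, Morounke.
Adaeze is living and takes 1/8.
Lanre is living and takes 1/8.
Ronke is living and takes 1/8.
Morounke is living and takes 1/8.
Kehinde is living and takes 1/2.

Adaeze 1/8; Kehinde 1/2; Lanre 1/8; Morounke 1/8; Ronke 1/8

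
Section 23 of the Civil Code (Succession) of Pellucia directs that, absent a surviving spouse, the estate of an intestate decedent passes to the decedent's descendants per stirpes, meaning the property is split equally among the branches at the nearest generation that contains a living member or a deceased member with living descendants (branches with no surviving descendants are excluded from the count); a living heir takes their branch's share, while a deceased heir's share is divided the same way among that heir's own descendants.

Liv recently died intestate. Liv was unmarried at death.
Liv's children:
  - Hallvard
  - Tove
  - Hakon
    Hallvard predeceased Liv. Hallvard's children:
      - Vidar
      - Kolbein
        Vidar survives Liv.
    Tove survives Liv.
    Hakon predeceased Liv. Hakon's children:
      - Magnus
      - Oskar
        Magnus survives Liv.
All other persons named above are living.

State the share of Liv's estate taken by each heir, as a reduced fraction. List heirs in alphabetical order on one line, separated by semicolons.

Kolbein 1/6; Magnus 1/6; Oskar 1/6; Tove 1/3; Vidar 1/6

There is no surviving spouse, so the entire estate passes to Liv's descendants per stirpes.
The estate is divided into 3 equal shares of 1/3 among Hallvard, Tove, Hakon.
Hallvard predeceased; the 1/3 allotted to Hallvard's branch passes to Hallvard's issue by representation.
The 1/3 is divided into 2 equal shares of 1/6 among Vidar, Kolbein.
Vidar is living and takes 1/6.
Kolbein is living and takes 1/6.
Tove is living and takes 1/3.
Hakon predeceased; the 1/3 allotted to Hakon's branch passes to Hakon's issue by representation.
The 1/3 is divided into 2 equal shares of 1/6 among Magnus, Oskar.
Magnus is living and takes 1/6.
Oskar is living and takes 1/6.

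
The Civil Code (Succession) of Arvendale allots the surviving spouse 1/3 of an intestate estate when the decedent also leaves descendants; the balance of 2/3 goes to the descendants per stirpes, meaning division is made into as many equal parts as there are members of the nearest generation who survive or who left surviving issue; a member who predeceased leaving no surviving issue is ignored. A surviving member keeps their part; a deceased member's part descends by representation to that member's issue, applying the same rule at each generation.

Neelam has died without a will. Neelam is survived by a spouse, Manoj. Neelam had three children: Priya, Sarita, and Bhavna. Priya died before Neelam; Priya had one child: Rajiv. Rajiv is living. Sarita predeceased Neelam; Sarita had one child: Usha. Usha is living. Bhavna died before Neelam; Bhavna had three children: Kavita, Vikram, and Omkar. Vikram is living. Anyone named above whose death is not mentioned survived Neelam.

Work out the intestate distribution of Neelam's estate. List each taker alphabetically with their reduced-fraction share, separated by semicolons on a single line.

Kavita 2/27; Manoj 1/3; Omkar 2/27; Rajiv 2/9; Usha 2/9; Vikram 2/27

Manoj, as surviving spouse, takes 1/3.
The remaining 2/3 passes to Neelam's descendants per stirpes.
The 2/3 is divided into 3 equal shares of 2/9 among Priya, Sarita, Bhavna.
Priya predeceased; the 2/9 allotted to Priya's branch passes to Priya's issue by representation.
Rajiv is the sole taker at this level and receives the full 2/9.
Sarita predeceased; the 2/9 allotted to Sarita's branch passes to Sarita's issue by representation.
Usha is the sole taker at this level and receives the full 2/9.
Bhavna predeceased; the 2/9 allotted to Bhavna's branch passes to Bhavna's issue by representation.
The 2/9 is divided into 3 equal shares of 2/27 among Kavita, Vikram, Omkar.
Kavita is living and takes 2/27.
Vikram is living and takes 2/27.
Omkar is living and takes 2/27.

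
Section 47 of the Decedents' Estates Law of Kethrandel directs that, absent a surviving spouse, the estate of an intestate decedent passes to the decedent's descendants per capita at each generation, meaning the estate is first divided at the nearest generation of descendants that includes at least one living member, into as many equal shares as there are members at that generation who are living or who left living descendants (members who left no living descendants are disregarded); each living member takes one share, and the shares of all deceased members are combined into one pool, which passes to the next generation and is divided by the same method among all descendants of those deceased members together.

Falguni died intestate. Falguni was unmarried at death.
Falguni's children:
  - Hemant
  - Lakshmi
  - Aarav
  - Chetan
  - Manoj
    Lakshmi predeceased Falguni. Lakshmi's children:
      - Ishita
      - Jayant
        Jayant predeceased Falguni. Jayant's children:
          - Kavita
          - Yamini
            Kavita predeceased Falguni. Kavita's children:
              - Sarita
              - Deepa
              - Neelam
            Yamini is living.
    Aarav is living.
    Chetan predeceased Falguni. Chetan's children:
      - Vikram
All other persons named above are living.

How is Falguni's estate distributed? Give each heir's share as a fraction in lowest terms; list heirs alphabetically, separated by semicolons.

Aarav 1/5; Deepa 1/45; Hemant 1/5; Ishita 2/15; Manoj 1/5; Neelam 1/45; Sarita 1/45; Vikram 2/15; Yamini 1/15

There is no surviving spouse, so the entire estate passes to Falguni's descendants per capita at each generation.
At generation 1 (Hemant, Lakshmi, Aarav, Chetan, Manoj) there are 5 shares of (1)/5 = 1/5 each.
Living: Hemant, Aarav, and Manoj — each takes 1/5.
Deceased: Lakshmi and Chetan. Their combined 2/5 is pooled and carried to generation 2.
At generation 2 (Ishita, Jayant, Vikram) there are 3 shares of (2/5)/3 = 2/15 each.
Living: Ishita and Vikram — each takes 2/15.
Deceased: Jayant. That 2/15 share is carried to generation 3.
At generation 3 (Kavita, Yamini) there are 2 shares of (2/15)/2 = 1/15 each.
Living: Yamini — each takes 1/15.
Deceased: Kavita. That 1/15 share is carried to generation 4.
At generation 4 (Sarita, Deepa, Neelam) there are 3 shares of (1/15)/3 = 1/45 each.
Living: Sarita, Deepa, and Neelam — each takes 1/45.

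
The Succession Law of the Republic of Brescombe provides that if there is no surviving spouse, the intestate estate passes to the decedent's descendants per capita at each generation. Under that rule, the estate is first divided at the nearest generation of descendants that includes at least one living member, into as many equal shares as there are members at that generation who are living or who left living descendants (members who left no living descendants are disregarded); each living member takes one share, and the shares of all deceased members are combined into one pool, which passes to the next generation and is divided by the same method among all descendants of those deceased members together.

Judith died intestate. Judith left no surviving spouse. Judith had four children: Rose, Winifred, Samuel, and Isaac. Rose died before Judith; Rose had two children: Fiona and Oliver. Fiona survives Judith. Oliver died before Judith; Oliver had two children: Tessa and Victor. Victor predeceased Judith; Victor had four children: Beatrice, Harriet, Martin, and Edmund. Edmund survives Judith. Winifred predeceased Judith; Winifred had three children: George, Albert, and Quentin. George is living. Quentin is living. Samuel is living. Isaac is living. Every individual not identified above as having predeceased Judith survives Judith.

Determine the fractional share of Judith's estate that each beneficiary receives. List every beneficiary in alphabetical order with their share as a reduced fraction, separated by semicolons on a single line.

Albert 1/10; Beatrice 1/80; Edmund 1/80; Fiona 1/10; George 1/10; Harriet 1/80; Isaac 1/4; Martin 1/80; Quentin 1/10; Samuel 1/4; Tessa 1/20

There is no surviving spouse, so the entire estate passes to Judith's descendants per capita at each generation.
At generation 1 (Rose, Winifred, Samuel, Isaac) there are 4 shares of (1)/4 = 1/4 each.
Living: Samuel and Isaac — each takes 1/4.
Deceased: Rose and Winifred. Their combined 1/2 is pooled and carried to generation 2.
At generation 2 (Fiona, Oliver, George, Albert, Quentin) there are 5 shares of (1/2)/5 = 1/10 each.
Living: Fiona, George, Albert, and Quentin — each takes 1/10.
Deceased: Oliver. That 1/10 share is carried to generation 3.
At generation 3 (Tessa, Victor) there are 2 shares of (1/10)/2 = 1/20 each.
Living: Tessa — each takes 1/20.
Deceased: Victor. That 1/20 share is carried to generation 4.
At generation 4 (Beatrice, Harriet, Martin, Edmund) there are 4 shares of (1/20)/4 = 1/80 each.
Living: Beatrice, Harriet, Martin, and Edmund — each takes 1/80.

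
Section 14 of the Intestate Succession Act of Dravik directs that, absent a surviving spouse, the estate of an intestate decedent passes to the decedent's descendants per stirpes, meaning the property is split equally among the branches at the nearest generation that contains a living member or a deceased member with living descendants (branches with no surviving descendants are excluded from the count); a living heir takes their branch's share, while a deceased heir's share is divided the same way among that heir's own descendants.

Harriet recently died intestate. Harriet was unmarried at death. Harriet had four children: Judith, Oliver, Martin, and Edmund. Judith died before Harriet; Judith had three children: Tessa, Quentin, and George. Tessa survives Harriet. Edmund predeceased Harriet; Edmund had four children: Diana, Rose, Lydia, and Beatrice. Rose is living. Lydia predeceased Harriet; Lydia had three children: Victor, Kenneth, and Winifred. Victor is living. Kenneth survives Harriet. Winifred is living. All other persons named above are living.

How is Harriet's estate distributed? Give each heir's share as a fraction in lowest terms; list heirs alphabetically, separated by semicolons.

Beatrice 1/16; Diana 1/16; George 1/12; Kenneth 1/48; Martin 1/4; Oliver 1/4; Quentin 1/12; Rose 1/16; Tessa 1/12; Victor 1/48; Winifred 1/48

There is no surviving spouse, so the entire estate passes to Harriet's descendants per stirpes.
The estate is divided into 4 equal shares of 1/4 among Judith, Oliver, Martin, Edmund.
Judith predeceased; the 1/4 allotted to Judith's branch passes to Judith's issue by representation.
The 1/4 is divided into 3 equal shares of 1/12 among Tessa, Quentin, George.
Tessa is living and takes 1/12.
Quentin is living and takes 1/12.
George is living and takes 1/12.
Oliver is living and takes 1/4.
Martin is living and takes 1/4.
Edmund predeceased; the 1/4 allotted to Edmund's branch passes to Edmund's issue by representation.
The 1/4 is divided into 4 equal shares of 1/16 among Diana, Rose, Lydia, Beatrice.
Diana is living and takes 1/16.
Rose is living and takes 1/16.
Lydia predeceased; the 1/16 allotted to Lydia's branch passes to Lydia's issue by representation.
The 1/16 is divided into 3 equal shares of 1/48 among Victor, Kenneth, Winifred.
Victor is living and takes 1/48.
Kenneth is living and takes 1/48.
Winifred is living and takes 1/48.
Beatrice is living and takes 1/16.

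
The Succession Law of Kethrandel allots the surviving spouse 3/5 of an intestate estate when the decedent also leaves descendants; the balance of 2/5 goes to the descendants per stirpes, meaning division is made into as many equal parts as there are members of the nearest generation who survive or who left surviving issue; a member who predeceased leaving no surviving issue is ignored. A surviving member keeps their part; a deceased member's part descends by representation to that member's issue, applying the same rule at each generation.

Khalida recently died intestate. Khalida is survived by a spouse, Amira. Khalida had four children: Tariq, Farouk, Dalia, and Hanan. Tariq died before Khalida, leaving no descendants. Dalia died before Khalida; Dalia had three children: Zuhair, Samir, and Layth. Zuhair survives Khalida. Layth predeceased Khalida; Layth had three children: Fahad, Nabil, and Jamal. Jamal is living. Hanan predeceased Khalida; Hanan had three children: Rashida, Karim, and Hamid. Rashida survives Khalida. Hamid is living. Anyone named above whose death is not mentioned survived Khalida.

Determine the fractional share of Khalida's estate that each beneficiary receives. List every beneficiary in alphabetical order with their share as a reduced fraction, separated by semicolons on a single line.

Amira 3/5; Fahad 2/135; Farouk 2/15; Hamid 2/45; Jamal 2/135; Karim 2/45; Nabil 2/135; Rashida 2/45; Samir 2/45; Zuhair 2/45

Amira, as surviving spouse, takes 3/5.
The remaining 2/5 passes to Khalida's descendants per stirpes.
Tariq left no surviving issue, so that branch lapses and is disregarded.
The 2/5 is divided into 3 equal shares of 2/15 among Farouk, Dalia, Hanan.
Farouk is living and takes 2/15.
Dalia predeceased; the 2/15 allotted to Dalia's branch passes to Dalia's issue by representation.
The 2/15 is divided into 3 equal shares of 2/45 among Zuhair, Samir, Layth.
Zuhair is living and takes 2/45.
Samir is living and takes 2/45.
Layth predeceased; the 2/45 allotted to Layth's branch passes to Layth's issue by representation.
The 2/45 is divided into 3 equal shares of 2/135 among Fahad, Nabil, Jamal.
Fahad is living and takes 2/135.
Nabil is living and takes 2/135.
Jamal is living and takes 2/135.
Hanan predeceased; the 2/15 allotted to Hanan's branch passes to Hanan's issue by representation.
The 2/15 is divided into 3 equal shares of 2/45 among Rashida, Karim, Hamid.
Rashida is living and takes 2/45.
Karim is living and takes 2/45.
Hamid is living and takes 2/45.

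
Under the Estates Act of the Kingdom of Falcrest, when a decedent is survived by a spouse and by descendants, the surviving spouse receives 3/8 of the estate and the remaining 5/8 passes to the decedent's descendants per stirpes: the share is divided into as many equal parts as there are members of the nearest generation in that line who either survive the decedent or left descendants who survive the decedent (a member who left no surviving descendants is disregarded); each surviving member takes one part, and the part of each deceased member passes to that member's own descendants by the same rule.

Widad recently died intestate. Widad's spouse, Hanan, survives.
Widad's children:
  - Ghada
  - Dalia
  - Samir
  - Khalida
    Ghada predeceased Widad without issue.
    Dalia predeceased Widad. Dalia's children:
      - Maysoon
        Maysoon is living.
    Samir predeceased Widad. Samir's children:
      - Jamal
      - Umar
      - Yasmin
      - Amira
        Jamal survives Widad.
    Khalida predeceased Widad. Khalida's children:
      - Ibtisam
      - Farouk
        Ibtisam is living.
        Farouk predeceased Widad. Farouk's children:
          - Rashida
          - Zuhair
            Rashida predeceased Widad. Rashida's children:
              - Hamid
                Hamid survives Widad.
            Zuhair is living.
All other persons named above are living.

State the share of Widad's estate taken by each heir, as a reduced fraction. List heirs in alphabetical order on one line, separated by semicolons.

Amira 5/96; Hamid 5/96; Hanan 3/8; Ibtisam 5/48; Jamal 5/96; Maysoon 5/24; Umar 5/96; Yasmin 5/96; Zuhair 5/96

Hanan, as surviving spouse, takes 3/8.
The remaining 5/8 passes to Widad's descendants per stirpes.
Ghada left no surviving issue, so that branch lapses and is disregarded.
The 5/8 is divided into 3 equal shares of 5/24 among Dalia, Samir, Khalida.
Dalia predeceased; the 5/24 allotted to Dalia's branch passes to Dalia's issue by representation.
Maysoon is the sole taker at this level and receives the full 5/24.
Samir predeceased; the 5/24 allotted to Samir's branch passes to Samir's issue by representation.
The 5/24 is divided into 4 equal shares of 5/96 among Jamal, Umar, Yasmin, Amira.
Jamal is living and takes 5/96.
Umar is living and takes 5/96.
Yasmin is living and takes 5/96.
Amira is living and takes 5/96.
Khalida predeceased; the 5/24 allotted to Khalida's branch passes to Khalida's issue by representation.
The 5/24 is divided into 2 equal shares of 5/48 among Ibtisam, Farouk.
Ibtisam is living and takes 5/48.
Farouk predeceased; the 5/48 allotted to Farouk's branch passes to Farouk's issue by representation.
The 5/48 is divided into 2 equal shares of 5/96 among Rashida, Zuhair.
Rashida predeceased; the 5/96 allotted to Rashida's branch passes to Rashida's issue by representation.
Hamid is the sole taker at this level and receives the full 5/96.
Zuhair is living and takes 5/96.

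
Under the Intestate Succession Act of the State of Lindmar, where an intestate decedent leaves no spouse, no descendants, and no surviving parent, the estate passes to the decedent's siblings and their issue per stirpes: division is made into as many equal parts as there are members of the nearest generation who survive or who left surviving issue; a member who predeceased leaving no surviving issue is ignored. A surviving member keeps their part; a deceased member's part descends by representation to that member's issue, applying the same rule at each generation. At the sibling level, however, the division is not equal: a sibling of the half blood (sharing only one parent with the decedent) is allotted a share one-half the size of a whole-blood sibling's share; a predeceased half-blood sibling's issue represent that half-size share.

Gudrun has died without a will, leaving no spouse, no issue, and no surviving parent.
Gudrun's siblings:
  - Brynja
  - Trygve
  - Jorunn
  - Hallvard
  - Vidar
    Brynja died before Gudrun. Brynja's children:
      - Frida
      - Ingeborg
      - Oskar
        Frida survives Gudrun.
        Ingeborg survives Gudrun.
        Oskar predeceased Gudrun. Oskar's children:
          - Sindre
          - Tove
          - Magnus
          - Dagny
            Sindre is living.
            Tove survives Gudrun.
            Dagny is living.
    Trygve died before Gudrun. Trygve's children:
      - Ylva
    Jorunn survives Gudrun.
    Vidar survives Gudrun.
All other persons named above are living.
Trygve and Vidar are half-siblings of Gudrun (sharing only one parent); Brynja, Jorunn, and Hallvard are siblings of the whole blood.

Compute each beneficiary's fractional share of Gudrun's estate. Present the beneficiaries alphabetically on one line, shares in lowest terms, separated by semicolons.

Dagny 1/48; Frida 1/12; Hallvard 1/4; Ingeborg 1/12; Jorunn 1/4; Magnus 1/48; Sindre 1/48; Tove 1/48; Vidar 1/8; Ylva 1/8

No spouse, descendants, or parent survives, so the estate passes to Gudrun's siblings per stirpes.
Half-blood siblings count for one-half the weight of whole-blood siblings at the initial division.
Dividing 1 in proportion to weights (total weight 4): Brynja (weight 1) → 1/4; Trygve (weight 1/2) → 1/8; Jorunn (weight 1) → 1/4; Hallvard (weight 1) → 1/4; Vidar (weight 1/2) → 1/8.
Brynja predeceased; the 1/4 allotted to Brynja's branch passes to Brynja's issue by representation.
The 1/4 is divided into 3 equal shares of 1/12 among Frida, Ingeborg, Oskar.
Frida is living and takes 1/12.
Ingeborg is living and takes 1/12.
Oskar predeceased; the 1/12 allotted to Oskar's branch passes to Oskar's issue by representation.
The 1/12 is divided into 4 equal shares of 1/48 among Sindre, Tove, Magnus, Dagny.
Sindre is living and takes 1/48.
Tove is living and takes 1/48.
Magnus is living and takes 1/48.
Dagny is living and takes 1/48.
Trygve predeceased; the 1/8 allotted to Trygve's branch passes to Trygve's issue by representation.
Ylva is the sole taker at this level and receives the full 1/8.
Jorunn is living and takes 1/4.
Hallvard is living and takes 1/4.
Vidar is living and takes 1/8.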